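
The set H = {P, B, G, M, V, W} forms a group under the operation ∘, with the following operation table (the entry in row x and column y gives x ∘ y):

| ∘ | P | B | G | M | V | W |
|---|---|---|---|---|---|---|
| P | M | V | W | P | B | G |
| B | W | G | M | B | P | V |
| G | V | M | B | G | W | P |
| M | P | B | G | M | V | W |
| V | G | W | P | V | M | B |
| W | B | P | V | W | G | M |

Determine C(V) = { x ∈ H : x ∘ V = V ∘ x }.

Compare row V with column V entry by entry.
W ∘ V = G but V ∘ W = B, so W does not.
Collecting the elements that commute with V: C(V) = {M, V}.
(Structurally, H here is isomorphic to the symmetric group S_3.)

{M, V}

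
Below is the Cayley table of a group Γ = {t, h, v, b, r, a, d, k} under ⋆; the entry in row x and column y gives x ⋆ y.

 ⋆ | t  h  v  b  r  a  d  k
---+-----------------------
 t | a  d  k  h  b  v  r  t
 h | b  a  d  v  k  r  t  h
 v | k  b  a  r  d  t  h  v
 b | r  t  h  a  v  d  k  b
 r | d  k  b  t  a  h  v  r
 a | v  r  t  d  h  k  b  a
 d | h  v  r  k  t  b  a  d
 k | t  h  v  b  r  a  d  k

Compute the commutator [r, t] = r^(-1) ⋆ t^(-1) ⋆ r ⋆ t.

Identity is k; from the table r^(-1) = h and t^(-1) = v.
h ⋆ v = d
d ⋆ r = t
t ⋆ t = a

a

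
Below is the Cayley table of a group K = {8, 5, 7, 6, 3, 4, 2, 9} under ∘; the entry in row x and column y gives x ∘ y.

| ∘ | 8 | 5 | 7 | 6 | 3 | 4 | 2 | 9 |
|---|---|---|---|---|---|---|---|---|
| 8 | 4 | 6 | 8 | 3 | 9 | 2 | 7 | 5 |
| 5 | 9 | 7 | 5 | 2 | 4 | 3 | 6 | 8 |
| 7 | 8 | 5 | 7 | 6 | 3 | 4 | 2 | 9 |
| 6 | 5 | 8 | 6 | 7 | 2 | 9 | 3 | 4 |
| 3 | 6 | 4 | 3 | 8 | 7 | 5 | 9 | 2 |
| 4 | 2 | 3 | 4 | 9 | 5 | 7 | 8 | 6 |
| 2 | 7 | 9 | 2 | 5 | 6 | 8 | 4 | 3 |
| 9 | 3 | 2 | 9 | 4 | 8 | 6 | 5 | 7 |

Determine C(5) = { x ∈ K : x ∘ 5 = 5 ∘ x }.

{3, 4, 5, 7}

Compare row 5 with column 5 entry by entry.
4 ∘ 5 = 3 = 5 ∘ 4, so 4 commutes with 5.
2 ∘ 5 = 9 but 5 ∘ 2 = 6, so 2 does not.
Collecting the elements that commute with 5: C(5) = {3, 4, 5, 7}.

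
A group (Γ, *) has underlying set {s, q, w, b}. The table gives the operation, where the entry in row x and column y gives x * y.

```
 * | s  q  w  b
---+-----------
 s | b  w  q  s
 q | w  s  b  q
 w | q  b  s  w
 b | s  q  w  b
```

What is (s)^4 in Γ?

b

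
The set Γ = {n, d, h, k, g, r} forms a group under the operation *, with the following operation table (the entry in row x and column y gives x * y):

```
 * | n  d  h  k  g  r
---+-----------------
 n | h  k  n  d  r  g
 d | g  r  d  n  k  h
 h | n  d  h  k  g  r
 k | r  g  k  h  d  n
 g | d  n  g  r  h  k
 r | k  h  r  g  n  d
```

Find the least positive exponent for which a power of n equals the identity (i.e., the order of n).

2

The identity element is h (its row matches the header).
n^1 = n
n^2 = n * n = h
The first power of n equal to the identity is n^2, so ord(n) = 2.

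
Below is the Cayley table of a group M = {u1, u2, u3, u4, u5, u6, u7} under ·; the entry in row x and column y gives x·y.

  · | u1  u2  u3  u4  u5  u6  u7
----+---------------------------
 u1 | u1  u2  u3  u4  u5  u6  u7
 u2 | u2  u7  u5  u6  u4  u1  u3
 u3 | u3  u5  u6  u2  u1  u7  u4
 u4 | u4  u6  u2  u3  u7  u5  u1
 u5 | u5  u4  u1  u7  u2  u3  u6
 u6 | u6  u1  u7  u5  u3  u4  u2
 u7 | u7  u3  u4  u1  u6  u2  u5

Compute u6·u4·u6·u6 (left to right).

u7

u6·u4 = u5
u5·u6 = u3
u3·u6 = u7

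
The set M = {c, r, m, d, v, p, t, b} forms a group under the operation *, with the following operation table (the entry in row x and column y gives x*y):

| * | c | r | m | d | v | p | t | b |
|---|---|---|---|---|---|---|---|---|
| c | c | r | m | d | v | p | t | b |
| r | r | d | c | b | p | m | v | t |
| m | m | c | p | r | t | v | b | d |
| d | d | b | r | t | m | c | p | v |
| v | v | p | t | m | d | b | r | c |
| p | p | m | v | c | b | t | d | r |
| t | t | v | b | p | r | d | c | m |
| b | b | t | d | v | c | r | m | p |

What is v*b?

Read row v, column b: v*b = c.

c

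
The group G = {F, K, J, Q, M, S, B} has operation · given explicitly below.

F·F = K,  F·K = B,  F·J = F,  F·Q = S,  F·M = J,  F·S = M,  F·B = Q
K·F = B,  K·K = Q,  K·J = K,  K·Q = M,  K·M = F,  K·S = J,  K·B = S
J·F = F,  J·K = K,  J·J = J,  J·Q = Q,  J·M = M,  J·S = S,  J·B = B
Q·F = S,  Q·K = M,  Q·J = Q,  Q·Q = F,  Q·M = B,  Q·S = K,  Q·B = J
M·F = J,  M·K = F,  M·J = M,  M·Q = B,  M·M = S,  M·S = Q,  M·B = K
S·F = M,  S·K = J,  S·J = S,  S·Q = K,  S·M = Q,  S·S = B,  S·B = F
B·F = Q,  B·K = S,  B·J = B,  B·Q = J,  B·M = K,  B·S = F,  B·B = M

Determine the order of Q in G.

7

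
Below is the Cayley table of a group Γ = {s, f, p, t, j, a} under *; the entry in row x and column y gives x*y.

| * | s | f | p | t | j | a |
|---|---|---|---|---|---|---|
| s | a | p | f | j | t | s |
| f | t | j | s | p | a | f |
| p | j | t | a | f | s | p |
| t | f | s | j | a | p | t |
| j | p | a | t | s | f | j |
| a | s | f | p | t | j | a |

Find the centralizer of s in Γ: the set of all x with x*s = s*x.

{a, s}

Compare row s with column s entry by entry.
j*s = p but s*j = t, so j does not.
Collecting the elements that commute with s: C(s) = {a, s}.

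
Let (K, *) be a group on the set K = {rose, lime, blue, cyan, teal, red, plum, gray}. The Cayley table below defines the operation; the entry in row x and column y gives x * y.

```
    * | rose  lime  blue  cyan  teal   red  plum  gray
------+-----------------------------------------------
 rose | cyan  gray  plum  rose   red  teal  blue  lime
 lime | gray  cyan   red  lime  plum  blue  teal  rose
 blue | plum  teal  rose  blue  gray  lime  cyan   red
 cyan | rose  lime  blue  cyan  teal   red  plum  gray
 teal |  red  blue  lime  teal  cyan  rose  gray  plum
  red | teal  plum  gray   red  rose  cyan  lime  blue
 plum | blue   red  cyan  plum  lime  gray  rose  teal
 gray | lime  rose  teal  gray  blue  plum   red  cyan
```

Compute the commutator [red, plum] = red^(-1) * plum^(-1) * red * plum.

Identity is cyan; from the table red^(-1) = red and plum^(-1) = blue.
red * blue = gray
gray * red = plum
plum * plum = rose

rose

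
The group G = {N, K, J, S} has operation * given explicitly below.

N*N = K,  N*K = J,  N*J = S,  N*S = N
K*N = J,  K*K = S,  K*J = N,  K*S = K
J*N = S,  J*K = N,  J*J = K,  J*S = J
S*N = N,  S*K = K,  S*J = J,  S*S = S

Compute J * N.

S

Read row J, column N: J * N = S.
(Structurally, G here is isomorphic to the cyclic group Z_4.)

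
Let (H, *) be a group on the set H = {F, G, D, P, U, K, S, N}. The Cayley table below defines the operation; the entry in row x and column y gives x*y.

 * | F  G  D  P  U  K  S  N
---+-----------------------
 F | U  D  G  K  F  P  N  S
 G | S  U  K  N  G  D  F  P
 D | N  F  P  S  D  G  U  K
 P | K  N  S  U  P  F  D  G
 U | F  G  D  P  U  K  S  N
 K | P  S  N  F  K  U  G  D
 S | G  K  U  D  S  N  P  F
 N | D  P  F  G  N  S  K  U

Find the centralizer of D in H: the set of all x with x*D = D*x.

Compare row D with column D entry by entry.
P*D = S = D*P, so P commutes with D.
K*D = N but D*K = G, so K does not.
Collecting the elements that commute with D: C(D) = {D, P, S, U}.

{D, P, S, U}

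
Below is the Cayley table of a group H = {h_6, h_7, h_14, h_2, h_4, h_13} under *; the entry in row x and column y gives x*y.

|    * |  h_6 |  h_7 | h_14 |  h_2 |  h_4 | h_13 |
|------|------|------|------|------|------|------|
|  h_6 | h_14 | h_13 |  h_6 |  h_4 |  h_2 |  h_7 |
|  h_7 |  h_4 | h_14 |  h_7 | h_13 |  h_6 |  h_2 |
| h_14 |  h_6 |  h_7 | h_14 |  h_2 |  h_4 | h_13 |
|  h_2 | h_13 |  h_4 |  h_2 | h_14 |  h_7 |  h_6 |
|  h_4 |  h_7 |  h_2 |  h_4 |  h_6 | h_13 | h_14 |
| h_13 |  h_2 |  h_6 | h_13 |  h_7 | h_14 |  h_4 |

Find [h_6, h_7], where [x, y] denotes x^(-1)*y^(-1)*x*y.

h_4

Identity is h_14; from the table h_6^(-1) = h_6 and h_7^(-1) = h_7.
h_6*h_7 = h_13
h_13*h_6 = h_2
h_2*h_7 = h_4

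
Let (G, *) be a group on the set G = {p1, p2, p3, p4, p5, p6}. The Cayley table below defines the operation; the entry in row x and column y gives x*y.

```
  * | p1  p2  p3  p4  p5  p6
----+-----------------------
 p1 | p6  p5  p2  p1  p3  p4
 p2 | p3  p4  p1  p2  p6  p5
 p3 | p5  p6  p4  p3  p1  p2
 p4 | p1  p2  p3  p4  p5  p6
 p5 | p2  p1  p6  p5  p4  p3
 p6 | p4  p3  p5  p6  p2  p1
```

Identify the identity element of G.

p4

The identity e satisfies e*x = x for all x, so its row in the table reproduces the column headers.
Row p4 reads: p1, p2, p3, p4, p5, p6 — exactly the header order. So p4 is the identity.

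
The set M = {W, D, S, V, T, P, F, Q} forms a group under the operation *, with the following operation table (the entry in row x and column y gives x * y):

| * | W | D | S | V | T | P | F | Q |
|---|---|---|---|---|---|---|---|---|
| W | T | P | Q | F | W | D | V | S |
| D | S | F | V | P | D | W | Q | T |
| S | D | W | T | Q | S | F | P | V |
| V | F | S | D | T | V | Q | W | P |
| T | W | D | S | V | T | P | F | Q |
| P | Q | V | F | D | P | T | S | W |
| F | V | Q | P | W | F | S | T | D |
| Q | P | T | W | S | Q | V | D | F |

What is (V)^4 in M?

T

V^1 = V
V^2 = V * V = T
V^3 = T * V = V
V^4 = V * V = T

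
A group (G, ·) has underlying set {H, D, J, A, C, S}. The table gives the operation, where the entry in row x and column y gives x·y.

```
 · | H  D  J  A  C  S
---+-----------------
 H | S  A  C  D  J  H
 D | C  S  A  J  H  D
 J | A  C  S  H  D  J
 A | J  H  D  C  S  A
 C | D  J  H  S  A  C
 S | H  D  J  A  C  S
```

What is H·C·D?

H·C = J
J·D = C
(Structurally, G here is isomorphic to the symmetric group S_3.)

C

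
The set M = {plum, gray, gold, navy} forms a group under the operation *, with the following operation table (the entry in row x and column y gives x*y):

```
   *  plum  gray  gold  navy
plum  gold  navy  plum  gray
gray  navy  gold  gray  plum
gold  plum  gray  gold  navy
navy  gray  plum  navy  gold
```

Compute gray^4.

gray^1 = gray
gray^2 = gray*gray = gold
gray^3 = gold*gray = gray
gray^4 = gray*gray = gold

gold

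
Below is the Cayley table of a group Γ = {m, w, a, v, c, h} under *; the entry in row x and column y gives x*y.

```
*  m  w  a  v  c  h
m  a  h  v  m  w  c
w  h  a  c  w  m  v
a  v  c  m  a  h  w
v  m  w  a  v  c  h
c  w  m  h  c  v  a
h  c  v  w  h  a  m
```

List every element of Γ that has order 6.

{h, w}

Identity is v. Compute the order of each non-identity element by repeated multiplication:
  m: m → a → v  (order 3)
  w: w → a → c → m → h → v  (order 6)
  a: a → m → v  (order 3)
  c: c → v  (order 2)
  h: h → m → c → a → w → v  (order 6)
Elements of order 6: {h, w}.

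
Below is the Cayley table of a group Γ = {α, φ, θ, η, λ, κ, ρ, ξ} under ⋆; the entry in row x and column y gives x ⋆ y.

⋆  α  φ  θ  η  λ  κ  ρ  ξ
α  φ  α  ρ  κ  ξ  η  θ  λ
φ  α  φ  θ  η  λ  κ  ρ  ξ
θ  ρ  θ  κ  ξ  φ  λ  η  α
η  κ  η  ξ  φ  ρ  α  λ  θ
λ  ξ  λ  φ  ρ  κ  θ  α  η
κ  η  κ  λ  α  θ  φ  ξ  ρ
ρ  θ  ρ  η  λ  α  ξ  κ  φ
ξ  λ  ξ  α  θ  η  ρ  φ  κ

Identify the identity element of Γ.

The identity e satisfies e ⋆ x = x for all x, so its row in the table reproduces the column headers.
Row φ reads: α, φ, θ, η, λ, κ, ρ, ξ — exactly the header order. So φ is the identity.

φ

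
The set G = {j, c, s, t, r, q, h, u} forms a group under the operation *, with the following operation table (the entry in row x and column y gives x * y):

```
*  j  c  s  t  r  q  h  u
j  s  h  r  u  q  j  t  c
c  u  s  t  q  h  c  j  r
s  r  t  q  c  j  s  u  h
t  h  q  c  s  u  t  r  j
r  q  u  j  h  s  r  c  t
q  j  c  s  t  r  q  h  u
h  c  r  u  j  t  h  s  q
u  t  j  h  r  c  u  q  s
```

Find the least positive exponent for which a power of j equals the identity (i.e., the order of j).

The identity element is q (its row matches the header).
j^1 = j
j^2 = j * j = s
j^3 = s * j = r
j^4 = r * j = q
The first power of j equal to the identity is j^4, so ord(j) = 4.
(Structurally, G here is isomorphic to the quaternion group Q_8.)

4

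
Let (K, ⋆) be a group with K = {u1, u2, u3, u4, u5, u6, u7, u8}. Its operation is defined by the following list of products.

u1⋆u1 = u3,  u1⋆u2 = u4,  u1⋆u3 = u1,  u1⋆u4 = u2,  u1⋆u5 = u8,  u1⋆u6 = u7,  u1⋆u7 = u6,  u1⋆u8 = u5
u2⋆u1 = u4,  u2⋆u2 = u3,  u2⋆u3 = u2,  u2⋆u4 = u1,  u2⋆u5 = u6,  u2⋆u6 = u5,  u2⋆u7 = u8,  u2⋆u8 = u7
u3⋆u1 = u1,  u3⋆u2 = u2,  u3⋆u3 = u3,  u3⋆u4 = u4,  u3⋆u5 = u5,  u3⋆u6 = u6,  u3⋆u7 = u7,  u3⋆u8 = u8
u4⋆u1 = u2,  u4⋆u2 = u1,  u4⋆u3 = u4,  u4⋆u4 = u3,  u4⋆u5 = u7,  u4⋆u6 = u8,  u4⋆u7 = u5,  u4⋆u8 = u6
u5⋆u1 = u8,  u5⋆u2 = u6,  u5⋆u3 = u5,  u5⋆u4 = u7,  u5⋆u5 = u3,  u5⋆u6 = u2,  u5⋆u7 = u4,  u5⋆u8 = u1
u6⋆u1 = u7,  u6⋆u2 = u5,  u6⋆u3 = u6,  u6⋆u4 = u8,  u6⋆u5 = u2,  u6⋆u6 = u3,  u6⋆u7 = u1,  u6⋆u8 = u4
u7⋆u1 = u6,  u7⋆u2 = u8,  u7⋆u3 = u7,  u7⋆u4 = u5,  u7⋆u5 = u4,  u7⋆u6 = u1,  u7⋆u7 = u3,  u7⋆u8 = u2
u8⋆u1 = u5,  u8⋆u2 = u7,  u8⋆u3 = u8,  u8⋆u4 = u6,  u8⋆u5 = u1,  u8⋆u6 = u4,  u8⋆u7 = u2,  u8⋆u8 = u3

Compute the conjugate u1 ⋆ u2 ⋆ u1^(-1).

u2

The identity is u3. In row u1, the entry u3 sits in column u1, so u1^(-1) = u1.
u1 ⋆ u2 = u4
u4 ⋆ u1 = u2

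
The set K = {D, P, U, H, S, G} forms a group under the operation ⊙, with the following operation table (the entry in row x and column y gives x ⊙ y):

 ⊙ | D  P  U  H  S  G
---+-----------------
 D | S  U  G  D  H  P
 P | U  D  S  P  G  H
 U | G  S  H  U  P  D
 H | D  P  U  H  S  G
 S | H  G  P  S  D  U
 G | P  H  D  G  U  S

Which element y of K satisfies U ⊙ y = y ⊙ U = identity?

First locate the identity: row H matches the header, so H is the identity.
Scan row U for H: U ⊙ U = H. Hence U^(-1) = U.

U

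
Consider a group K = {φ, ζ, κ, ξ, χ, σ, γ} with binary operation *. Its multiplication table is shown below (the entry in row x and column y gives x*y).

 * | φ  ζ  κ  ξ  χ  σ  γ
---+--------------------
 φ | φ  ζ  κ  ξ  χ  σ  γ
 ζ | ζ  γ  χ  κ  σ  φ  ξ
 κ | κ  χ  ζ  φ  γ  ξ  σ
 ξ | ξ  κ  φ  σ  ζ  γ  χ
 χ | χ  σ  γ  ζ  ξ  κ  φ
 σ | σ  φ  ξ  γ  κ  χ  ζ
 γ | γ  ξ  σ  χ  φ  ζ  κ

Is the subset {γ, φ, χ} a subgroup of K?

No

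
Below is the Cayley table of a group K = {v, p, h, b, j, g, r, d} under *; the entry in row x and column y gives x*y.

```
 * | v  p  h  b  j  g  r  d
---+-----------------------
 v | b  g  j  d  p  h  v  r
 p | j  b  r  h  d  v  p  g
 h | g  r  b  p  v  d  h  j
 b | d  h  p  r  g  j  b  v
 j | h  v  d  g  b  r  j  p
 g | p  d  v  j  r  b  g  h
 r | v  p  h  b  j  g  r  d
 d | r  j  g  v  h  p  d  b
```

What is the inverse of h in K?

First locate the identity: row r matches the header, so r is the identity.
Scan row h for r: h*p = r. Hence h^(-1) = p.

p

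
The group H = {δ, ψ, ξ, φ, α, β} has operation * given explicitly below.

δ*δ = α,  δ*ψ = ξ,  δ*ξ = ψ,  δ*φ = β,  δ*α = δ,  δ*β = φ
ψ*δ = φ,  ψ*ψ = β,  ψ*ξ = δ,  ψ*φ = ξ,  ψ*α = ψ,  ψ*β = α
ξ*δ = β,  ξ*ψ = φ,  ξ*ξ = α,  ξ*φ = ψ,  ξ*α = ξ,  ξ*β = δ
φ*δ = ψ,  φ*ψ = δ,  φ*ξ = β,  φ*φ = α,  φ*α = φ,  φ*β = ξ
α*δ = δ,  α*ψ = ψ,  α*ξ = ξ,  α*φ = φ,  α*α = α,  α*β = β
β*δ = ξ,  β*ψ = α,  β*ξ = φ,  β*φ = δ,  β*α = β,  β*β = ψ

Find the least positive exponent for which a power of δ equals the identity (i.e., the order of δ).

2

The identity element is α (its row matches the header).
δ^1 = δ
δ^2 = δ*δ = α
The first power of δ equal to the identity is δ^2, so ord(δ) = 2.
(Structurally, H here is isomorphic to the symmetric group S_3.)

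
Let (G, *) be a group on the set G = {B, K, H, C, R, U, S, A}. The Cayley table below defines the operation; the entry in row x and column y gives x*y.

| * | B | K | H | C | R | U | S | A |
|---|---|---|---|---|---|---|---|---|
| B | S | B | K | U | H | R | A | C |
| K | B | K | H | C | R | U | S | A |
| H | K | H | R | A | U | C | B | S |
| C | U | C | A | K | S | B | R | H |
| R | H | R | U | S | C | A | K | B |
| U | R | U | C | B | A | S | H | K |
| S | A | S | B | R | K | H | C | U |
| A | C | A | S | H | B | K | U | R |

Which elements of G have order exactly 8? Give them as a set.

Identity is K. Compute the order of each non-identity element by repeated multiplication:
  B: B → S → A → C → U → R → H → K  (order 8)
  H: H → R → U → C → A → S → B → K  (order 8)
  C: C → K  (order 2)
  R: R → C → S → K  (order 4)
  U: U → S → H → C → B → R → A → K  (order 8)
  S: S → C → R → K  (order 4)
  A: A → R → B → C → H → S → U → K  (order 8)
Elements of order 8: {A, B, H, U}.
(Structurally, G here is isomorphic to the cyclic group Z_8.)

{A, B, H, U}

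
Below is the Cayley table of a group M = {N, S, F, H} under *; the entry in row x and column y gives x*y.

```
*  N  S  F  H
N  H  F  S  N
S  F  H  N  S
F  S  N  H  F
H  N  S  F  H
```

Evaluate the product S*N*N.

S*N = F
F*N = S

S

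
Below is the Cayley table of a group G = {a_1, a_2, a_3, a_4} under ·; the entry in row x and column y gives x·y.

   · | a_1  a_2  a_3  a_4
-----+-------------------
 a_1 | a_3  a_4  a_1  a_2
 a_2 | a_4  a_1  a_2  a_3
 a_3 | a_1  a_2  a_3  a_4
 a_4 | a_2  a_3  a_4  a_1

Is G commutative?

Check whether the table is symmetric across its main diagonal.
Every entry (row x, col y) equals the entry (row y, col x), so G is abelian.

Yes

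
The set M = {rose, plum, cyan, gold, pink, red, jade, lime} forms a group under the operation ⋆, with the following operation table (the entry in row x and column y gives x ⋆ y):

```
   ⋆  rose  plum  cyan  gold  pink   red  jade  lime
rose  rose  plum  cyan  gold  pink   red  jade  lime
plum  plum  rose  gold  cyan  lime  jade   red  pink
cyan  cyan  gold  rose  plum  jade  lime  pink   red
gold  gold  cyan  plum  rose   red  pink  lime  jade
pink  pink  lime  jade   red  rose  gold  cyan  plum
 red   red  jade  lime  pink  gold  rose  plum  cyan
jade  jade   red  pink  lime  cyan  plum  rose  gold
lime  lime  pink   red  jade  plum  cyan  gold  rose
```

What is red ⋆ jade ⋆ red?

jade

red ⋆ jade = plum
plum ⋆ red = jade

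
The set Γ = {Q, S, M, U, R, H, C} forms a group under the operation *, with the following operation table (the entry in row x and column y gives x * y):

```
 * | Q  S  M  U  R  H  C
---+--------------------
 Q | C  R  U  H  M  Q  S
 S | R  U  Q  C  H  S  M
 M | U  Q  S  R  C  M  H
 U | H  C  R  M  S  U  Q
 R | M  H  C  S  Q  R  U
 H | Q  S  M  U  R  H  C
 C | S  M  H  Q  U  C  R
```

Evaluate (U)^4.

U^1 = U
U^2 = U * U = M
U^3 = M * U = R
U^4 = R * U = S

S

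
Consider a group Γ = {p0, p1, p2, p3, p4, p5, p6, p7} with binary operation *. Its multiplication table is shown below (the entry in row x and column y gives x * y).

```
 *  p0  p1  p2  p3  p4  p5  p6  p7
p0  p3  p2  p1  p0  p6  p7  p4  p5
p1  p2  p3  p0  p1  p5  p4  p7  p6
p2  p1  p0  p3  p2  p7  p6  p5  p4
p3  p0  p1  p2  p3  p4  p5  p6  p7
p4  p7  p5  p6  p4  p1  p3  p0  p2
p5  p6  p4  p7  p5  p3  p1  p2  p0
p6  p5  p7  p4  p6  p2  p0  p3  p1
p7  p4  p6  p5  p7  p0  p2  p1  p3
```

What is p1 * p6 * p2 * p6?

p2

p1 * p6 = p7
p7 * p2 = p5
p5 * p6 = p2
(Structurally, Γ here is isomorphic to the dihedral group D_4.)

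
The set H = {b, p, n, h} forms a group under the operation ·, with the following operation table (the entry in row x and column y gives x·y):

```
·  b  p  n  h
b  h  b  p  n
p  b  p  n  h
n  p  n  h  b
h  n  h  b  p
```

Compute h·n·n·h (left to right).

h

h·n = b
b·n = p
p·h = h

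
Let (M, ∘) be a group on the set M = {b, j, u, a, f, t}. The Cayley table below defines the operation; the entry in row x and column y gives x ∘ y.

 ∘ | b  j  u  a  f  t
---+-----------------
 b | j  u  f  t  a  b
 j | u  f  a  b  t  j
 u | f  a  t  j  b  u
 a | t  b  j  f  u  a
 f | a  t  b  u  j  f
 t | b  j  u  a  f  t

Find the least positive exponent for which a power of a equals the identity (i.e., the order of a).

The identity element is t (its row matches the header).
a^1 = a
a^2 = a ∘ a = f
a^3 = f ∘ a = u
a^4 = u ∘ a = j
a^5 = j ∘ a = b
a^6 = b ∘ a = t
The first power of a equal to the identity is a^6, so ord(a) = 6.
(Structurally, M here is isomorphic to the cyclic group Z_6.)

6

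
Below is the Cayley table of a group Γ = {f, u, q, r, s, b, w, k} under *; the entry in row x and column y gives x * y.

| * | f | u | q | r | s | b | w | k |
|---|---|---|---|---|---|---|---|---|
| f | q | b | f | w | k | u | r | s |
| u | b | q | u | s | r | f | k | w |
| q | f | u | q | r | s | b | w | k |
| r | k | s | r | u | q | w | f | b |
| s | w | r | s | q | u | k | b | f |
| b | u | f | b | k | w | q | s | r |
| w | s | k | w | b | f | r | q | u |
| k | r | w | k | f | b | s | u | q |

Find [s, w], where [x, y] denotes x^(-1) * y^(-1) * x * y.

Identity is q; from the table s^(-1) = r and w^(-1) = w.
r * w = f
f * s = k
k * w = u

u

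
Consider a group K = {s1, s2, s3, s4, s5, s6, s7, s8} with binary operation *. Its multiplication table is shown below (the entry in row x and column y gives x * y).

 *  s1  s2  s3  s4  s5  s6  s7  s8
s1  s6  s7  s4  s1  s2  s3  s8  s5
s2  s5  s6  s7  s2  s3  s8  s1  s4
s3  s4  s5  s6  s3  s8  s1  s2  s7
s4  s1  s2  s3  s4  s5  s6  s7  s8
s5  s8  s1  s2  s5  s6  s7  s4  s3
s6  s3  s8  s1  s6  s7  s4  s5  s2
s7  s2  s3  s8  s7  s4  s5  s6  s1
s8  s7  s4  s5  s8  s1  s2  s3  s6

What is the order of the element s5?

4

The identity element is s4 (its row matches the header).
s5^1 = s5
s5^2 = s5 * s5 = s6
s5^3 = s6 * s5 = s7
s5^4 = s7 * s5 = s4
The first power of s5 equal to the identity is s5^4, so ord(s5) = 4.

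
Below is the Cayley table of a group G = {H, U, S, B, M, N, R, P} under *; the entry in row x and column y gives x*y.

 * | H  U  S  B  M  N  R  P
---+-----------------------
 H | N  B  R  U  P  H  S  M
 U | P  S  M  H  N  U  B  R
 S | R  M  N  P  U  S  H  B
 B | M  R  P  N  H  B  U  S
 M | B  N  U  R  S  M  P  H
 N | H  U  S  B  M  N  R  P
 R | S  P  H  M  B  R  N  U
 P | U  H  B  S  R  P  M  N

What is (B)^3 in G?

B^1 = B
B^2 = B*B = N
B^3 = N*B = B
(Structurally, G here is isomorphic to the dihedral group D_4.)

B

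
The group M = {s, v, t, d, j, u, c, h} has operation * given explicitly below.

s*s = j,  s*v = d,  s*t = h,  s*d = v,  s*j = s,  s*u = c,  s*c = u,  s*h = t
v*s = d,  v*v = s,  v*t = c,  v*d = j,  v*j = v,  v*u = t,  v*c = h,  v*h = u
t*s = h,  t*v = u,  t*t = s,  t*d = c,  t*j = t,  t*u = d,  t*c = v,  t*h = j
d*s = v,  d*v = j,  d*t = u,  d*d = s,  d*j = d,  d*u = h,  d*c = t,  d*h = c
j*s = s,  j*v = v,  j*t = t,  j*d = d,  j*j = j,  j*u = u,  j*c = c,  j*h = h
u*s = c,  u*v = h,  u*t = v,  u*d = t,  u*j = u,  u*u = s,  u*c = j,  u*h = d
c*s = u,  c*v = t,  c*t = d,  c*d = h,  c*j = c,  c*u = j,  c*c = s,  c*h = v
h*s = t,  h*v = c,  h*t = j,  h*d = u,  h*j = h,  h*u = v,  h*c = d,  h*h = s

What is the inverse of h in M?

t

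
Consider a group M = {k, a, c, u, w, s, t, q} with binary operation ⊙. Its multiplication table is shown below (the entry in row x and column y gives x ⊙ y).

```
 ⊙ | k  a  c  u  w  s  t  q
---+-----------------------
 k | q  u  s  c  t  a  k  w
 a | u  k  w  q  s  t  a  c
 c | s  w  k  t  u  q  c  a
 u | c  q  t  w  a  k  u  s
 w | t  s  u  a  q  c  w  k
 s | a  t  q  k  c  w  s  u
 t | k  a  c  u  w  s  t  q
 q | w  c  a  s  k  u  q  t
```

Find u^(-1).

First locate the identity: row t matches the header, so t is the identity.
Scan row u for t: u ⊙ c = t. Hence u^(-1) = c.

c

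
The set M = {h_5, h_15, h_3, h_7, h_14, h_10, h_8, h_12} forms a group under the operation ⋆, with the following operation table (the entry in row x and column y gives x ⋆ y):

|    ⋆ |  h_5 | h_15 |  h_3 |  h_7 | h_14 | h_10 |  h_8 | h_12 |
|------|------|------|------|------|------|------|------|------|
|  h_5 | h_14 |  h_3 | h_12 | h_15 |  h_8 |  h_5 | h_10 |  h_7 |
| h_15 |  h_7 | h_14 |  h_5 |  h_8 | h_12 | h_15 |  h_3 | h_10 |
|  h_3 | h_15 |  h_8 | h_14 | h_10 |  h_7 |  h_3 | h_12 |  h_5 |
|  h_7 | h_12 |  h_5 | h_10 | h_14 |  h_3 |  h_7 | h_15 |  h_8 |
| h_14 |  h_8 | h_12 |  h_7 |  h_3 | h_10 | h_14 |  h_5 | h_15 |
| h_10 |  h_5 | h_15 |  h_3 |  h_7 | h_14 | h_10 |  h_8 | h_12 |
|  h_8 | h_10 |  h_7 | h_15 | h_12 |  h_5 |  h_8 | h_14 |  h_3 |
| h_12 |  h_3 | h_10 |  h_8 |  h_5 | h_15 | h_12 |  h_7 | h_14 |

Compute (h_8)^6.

h_14

h_8^1 = h_8
h_8^2 = h_8 ⋆ h_8 = h_14
h_8^3 = h_14 ⋆ h_8 = h_5
h_8^4 = h_5 ⋆ h_8 = h_10
h_8^5 = h_10 ⋆ h_8 = h_8
h_8^6 = h_8 ⋆ h_8 = h_14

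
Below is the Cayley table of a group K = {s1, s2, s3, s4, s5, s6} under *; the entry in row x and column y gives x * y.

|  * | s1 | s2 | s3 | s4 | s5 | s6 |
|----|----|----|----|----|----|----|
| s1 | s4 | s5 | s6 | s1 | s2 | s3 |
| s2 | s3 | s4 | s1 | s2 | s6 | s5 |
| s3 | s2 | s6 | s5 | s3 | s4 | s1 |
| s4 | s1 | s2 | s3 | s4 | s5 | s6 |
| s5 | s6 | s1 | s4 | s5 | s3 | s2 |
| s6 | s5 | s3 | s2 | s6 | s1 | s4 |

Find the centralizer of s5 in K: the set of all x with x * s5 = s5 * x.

{s3, s4, s5}

Compare row s5 with column s5 entry by entry.
s3 * s5 = s4 = s5 * s3, so s3 commutes with s5.
s1 * s5 = s2 but s5 * s1 = s6, so s1 does not.
Collecting the elements that commute with s5: C(s5) = {s3, s4, s5}.
(Structurally, K here is isomorphic to the symmetric group S_3.)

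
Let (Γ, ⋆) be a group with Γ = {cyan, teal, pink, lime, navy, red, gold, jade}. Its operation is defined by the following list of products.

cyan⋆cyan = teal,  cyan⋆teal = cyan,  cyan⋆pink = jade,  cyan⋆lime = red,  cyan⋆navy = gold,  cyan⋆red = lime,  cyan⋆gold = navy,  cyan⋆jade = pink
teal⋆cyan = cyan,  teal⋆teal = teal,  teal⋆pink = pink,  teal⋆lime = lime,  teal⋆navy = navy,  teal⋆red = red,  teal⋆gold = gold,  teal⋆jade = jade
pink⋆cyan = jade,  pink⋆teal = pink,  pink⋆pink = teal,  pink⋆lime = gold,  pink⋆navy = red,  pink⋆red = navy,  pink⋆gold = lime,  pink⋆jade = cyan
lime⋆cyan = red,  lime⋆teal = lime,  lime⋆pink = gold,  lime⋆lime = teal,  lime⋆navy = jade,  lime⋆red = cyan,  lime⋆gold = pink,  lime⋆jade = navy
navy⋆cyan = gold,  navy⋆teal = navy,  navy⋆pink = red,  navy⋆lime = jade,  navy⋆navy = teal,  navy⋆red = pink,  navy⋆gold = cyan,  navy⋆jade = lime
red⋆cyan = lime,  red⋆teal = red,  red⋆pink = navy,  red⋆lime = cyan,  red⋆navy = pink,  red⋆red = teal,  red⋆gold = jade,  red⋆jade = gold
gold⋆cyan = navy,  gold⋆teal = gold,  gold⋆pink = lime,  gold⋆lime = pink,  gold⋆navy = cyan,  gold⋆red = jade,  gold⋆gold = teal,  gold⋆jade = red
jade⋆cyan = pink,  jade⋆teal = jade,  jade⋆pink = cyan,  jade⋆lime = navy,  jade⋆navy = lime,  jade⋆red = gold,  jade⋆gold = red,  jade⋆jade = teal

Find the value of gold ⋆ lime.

pink

Read row gold, column lime: gold ⋆ lime = pink.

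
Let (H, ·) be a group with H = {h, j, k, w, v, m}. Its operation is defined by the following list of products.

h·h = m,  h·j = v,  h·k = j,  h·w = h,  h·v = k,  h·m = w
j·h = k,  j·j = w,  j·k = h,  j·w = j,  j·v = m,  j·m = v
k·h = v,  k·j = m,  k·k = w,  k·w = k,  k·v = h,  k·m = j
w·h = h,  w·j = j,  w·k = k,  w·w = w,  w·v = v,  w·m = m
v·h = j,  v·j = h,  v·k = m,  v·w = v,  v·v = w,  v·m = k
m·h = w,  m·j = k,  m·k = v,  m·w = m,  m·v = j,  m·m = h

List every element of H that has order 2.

{j, k, v}

Identity is w. Compute the order of each non-identity element by repeated multiplication:
  h: h → m → w  (order 3)
  j: j → w  (order 2)
  k: k → w  (order 2)
  v: v → w  (order 2)
  m: m → h → w  (order 3)
Elements of order 2: {j, k, v}.
(Structurally, H here is isomorphic to the symmetric group S_3.)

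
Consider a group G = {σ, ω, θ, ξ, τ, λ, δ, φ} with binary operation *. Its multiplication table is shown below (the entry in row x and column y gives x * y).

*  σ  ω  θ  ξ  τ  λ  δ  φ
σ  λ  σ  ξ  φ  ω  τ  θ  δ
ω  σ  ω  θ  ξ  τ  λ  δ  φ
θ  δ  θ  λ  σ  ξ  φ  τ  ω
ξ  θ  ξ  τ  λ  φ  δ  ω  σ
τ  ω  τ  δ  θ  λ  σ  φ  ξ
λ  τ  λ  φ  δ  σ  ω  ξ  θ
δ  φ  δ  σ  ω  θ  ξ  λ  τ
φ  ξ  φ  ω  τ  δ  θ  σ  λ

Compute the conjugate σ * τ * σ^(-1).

The identity is ω. In row σ, the entry ω sits in column τ, so σ^(-1) = τ.
σ * τ = ω
ω * τ = τ
(Structurally, G here is isomorphic to the quaternion group Q_8.)

τ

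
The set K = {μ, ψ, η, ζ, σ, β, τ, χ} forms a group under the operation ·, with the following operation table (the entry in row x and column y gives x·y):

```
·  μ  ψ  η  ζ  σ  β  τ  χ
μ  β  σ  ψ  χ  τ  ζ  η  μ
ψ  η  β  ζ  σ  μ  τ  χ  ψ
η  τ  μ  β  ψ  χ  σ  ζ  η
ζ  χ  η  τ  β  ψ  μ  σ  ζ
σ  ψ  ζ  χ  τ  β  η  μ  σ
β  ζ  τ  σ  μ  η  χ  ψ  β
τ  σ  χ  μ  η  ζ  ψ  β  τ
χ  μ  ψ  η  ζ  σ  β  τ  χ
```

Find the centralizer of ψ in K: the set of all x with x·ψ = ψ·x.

Compare row ψ with column ψ entry by entry.
β·ψ = τ = ψ·β, so β commutes with ψ.
σ·ψ = ζ but ψ·σ = μ, so σ does not.
Collecting the elements that commute with ψ: C(ψ) = {β, τ, χ, ψ}.

{β, τ, χ, ψ}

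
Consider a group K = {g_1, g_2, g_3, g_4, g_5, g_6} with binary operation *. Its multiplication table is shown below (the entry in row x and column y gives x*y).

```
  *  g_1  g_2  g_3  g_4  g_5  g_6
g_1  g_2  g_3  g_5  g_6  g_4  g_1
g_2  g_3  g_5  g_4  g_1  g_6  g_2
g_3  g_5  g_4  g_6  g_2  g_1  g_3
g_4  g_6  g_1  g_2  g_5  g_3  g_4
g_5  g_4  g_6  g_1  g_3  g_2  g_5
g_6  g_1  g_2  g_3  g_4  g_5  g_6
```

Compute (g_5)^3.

g_6

g_5^1 = g_5
g_5^2 = g_5*g_5 = g_2
g_5^3 = g_2*g_5 = g_6
(Structurally, K here is isomorphic to the cyclic group Z_6.)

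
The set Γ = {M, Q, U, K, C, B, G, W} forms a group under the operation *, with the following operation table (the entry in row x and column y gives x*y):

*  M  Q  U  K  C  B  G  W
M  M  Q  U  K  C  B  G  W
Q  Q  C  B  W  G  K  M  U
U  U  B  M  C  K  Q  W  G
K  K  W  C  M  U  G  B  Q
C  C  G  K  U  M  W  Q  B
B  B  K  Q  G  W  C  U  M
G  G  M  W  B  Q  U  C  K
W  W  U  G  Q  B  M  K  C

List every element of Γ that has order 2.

Identity is M. Compute the order of each non-identity element by repeated multiplication:
  Q: Q → C → G → M  (order 4)
  U: U → M  (order 2)
  K: K → M  (order 2)
  C: C → M  (order 2)
  B: B → C → W → M  (order 4)
  G: G → C → Q → M  (order 4)
  W: W → C → B → M  (order 4)
Elements of order 2: {C, K, U}.
(Structurally, Γ here is isomorphic to Z_2 x Z_4.)

{C, K, U}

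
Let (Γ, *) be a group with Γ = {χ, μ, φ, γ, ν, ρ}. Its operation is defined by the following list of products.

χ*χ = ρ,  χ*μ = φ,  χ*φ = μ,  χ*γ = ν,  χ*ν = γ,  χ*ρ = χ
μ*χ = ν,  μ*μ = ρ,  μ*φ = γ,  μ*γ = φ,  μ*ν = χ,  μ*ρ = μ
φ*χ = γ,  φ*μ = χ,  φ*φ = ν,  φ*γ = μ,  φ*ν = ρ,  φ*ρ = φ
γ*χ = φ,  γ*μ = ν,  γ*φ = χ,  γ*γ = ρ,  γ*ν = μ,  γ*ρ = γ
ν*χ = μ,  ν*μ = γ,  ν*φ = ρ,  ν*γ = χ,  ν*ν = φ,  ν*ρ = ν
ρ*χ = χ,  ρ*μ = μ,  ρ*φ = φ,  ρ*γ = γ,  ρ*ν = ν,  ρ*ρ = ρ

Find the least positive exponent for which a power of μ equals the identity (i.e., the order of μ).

2

The identity element is ρ (its row matches the header).
μ^1 = μ
μ^2 = μ * μ = ρ
The first power of μ equal to the identity is μ^2, so ord(μ) = 2.
(Structurally, Γ here is isomorphic to the symmetric group S_3.)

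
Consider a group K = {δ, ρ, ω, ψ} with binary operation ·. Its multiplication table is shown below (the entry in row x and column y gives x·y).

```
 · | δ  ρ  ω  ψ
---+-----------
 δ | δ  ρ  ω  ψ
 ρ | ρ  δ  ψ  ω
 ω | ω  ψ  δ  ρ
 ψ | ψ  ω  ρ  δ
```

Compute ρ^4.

ρ^1 = ρ
ρ^2 = ρ·ρ = δ
ρ^3 = δ·ρ = ρ
ρ^4 = ρ·ρ = δ

δ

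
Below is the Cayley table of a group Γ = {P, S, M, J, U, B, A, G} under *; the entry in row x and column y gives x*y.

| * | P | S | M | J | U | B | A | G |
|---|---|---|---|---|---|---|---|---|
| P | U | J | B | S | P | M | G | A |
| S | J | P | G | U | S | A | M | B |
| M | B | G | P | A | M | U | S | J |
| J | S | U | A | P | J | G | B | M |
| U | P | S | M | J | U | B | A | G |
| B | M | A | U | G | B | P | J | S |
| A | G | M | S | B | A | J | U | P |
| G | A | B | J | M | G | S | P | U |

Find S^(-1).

J

First locate the identity: row U matches the header, so U is the identity.
Scan row S for U: S*J = U. Hence S^(-1) = J.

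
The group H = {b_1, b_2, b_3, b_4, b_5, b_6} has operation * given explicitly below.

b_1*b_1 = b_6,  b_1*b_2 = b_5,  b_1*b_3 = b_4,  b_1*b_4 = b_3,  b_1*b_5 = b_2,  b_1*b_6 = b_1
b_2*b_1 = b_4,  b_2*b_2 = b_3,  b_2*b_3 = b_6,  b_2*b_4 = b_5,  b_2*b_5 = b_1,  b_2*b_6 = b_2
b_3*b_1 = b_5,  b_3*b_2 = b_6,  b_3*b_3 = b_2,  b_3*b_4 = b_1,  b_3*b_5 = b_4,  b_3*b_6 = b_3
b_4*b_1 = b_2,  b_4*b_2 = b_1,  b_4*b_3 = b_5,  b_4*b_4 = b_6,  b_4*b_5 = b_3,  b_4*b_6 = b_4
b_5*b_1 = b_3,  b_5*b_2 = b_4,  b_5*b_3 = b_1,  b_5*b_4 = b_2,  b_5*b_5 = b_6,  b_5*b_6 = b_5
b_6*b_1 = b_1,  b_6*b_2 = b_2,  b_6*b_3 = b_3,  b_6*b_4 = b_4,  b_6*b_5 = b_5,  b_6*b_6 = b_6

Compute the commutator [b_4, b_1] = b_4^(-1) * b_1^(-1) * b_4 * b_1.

b_3

Identity is b_6; from the table b_4^(-1) = b_4 and b_1^(-1) = b_1.
b_4 * b_1 = b_2
b_2 * b_4 = b_5
b_5 * b_1 = b_3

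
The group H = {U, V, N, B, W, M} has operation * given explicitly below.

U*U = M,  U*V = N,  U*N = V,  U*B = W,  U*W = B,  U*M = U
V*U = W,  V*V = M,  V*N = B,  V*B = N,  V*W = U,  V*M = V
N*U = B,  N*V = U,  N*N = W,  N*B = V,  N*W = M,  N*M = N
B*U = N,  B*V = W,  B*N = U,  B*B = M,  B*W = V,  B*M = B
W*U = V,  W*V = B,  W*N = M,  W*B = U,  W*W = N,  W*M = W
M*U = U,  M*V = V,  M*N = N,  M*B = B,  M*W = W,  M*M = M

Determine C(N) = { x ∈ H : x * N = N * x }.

{M, N, W}

Compare row N with column N entry by entry.
W * N = M = N * W, so W commutes with N.
U * N = V but N * U = B, so U does not.
Collecting the elements that commute with N: C(N) = {M, N, W}.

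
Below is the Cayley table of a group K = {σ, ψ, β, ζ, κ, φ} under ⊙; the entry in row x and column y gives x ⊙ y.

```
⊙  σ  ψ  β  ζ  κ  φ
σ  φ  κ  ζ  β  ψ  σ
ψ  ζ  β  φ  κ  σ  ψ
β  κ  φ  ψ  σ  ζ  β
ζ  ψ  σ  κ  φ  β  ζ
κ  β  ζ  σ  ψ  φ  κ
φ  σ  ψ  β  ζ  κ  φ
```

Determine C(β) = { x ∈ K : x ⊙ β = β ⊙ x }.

Compare row β with column β entry by entry.
ψ ⊙ β = φ = β ⊙ ψ, so ψ commutes with β.
ζ ⊙ β = κ but β ⊙ ζ = σ, so ζ does not.
Collecting the elements that commute with β: C(β) = {β, φ, ψ}.
(Structurally, K here is isomorphic to the symmetric group S_3.)

{β, φ, ψ}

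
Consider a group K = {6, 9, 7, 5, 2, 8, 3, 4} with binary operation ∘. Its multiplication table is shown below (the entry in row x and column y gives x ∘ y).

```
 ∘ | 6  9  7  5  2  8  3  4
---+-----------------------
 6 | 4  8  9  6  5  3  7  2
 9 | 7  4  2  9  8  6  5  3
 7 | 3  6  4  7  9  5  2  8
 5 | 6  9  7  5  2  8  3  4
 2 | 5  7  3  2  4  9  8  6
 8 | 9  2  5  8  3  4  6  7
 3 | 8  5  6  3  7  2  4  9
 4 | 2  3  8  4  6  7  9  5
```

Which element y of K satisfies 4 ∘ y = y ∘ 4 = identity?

First locate the identity: row 5 matches the header, so 5 is the identity.
Scan row 4 for 5: 4 ∘ 4 = 5. Hence 4^(-1) = 4.

4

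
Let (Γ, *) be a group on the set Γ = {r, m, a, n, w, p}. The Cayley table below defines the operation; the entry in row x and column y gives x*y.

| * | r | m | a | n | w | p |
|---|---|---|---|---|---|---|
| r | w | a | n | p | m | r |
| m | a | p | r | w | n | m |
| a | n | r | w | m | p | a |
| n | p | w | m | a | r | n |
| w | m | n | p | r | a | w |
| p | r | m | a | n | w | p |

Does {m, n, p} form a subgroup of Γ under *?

No

n*n = a, which is not in {m, n, p}.
The subset is not closed under *, so it is not a subgroup.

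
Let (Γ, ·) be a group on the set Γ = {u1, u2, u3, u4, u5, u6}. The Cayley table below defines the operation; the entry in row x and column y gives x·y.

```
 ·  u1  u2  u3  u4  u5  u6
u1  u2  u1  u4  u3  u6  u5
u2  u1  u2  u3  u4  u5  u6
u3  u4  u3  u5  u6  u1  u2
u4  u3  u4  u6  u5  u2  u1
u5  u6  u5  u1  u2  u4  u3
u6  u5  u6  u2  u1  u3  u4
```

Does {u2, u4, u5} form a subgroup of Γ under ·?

Yes

{u2, u4, u5} contains the identity u2.
Checking products: every product of two elements of {u2, u4, u5} (read from the table) lies in {u2, u4, u5}, so the set is closed.
In a finite group, a nonempty closed subset is a subgroup. So {u2, u4, u5} ≤ Γ.
(Structurally, Γ here is isomorphic to the cyclic group Z_6.)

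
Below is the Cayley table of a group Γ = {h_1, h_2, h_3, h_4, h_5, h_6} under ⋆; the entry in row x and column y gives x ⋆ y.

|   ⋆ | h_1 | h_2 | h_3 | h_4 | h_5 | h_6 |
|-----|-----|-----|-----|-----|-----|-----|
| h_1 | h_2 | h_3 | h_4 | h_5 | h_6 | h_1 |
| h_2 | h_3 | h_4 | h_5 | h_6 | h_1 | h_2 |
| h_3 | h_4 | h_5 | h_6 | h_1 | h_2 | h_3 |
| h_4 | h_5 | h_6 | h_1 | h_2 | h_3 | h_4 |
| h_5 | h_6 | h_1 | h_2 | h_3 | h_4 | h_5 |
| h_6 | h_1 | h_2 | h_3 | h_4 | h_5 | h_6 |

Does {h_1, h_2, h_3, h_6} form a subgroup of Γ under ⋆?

h_3 ⋆ h_2 = h_5, which is not in {h_1, h_2, h_3, h_6}.
The subset is not closed under ⋆, so it is not a subgroup.
(Structurally, Γ here is isomorphic to the cyclic group Z_6.)

No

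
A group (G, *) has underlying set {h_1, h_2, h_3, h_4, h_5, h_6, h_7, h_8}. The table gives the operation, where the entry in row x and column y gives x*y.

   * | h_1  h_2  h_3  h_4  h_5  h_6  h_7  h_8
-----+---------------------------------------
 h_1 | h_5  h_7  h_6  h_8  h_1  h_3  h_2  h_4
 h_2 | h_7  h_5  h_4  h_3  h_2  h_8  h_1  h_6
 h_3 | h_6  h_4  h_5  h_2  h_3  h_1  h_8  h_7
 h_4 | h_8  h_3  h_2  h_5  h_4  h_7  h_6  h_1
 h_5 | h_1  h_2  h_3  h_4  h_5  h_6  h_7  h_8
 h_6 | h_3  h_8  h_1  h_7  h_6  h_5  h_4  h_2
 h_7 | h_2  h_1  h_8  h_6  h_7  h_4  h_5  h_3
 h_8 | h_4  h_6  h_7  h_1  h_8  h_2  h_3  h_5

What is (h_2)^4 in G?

h_5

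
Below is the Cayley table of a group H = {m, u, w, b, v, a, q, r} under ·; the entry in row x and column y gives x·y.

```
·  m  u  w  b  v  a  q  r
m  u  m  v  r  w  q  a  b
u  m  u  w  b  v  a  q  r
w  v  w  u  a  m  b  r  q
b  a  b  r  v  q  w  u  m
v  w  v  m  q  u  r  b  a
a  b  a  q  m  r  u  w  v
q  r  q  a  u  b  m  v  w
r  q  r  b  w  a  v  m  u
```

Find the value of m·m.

Read row m, column m: m·m = u.

u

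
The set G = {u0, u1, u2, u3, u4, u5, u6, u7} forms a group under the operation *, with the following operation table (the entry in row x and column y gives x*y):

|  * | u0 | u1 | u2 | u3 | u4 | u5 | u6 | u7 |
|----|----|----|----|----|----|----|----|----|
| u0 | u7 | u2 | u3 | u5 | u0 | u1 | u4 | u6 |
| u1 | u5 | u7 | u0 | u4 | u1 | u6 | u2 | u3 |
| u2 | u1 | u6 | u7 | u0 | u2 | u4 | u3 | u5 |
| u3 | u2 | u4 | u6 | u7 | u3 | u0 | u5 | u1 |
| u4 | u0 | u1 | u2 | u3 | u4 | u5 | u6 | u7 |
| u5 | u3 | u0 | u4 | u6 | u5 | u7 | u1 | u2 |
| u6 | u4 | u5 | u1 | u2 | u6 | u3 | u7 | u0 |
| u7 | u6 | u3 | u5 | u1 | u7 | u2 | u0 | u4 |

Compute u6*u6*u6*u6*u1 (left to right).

u6*u6 = u7
u7*u6 = u0
u0*u6 = u4
u4*u1 = u1
(Structurally, G here is isomorphic to the quaternion group Q_8.)

u1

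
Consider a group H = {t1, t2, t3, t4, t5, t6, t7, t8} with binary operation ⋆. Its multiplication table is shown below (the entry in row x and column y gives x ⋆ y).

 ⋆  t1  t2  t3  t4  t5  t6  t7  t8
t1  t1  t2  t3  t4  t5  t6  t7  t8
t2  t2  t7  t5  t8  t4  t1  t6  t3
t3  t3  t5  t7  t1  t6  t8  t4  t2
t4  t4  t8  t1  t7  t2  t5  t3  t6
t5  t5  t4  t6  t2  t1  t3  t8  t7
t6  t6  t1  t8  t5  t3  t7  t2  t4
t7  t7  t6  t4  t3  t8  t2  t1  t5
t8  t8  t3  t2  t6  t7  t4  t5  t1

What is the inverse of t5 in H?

t5

First locate the identity: row t1 matches the header, so t1 is the identity.
Scan row t5 for t1: t5 ⋆ t5 = t1. Hence t5^(-1) = t5.
(Structurally, H here is isomorphic to Z_2 x Z_4.)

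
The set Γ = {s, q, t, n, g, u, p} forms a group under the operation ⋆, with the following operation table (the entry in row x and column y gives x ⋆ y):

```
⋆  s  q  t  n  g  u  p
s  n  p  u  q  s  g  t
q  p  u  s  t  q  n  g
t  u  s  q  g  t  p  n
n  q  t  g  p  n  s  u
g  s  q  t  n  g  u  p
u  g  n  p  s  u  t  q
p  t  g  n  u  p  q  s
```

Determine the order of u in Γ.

The identity element is g (its row matches the header).
u^1 = u
u^2 = u ⋆ u = t
u^3 = t ⋆ u = p
u^4 = p ⋆ u = q
u^5 = q ⋆ u = n
u^6 = n ⋆ u = s
u^7 = s ⋆ u = g
The first power of u equal to the identity is u^7, so ord(u) = 7.
(Structurally, Γ here is isomorphic to the cyclic group Z_7.)

7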